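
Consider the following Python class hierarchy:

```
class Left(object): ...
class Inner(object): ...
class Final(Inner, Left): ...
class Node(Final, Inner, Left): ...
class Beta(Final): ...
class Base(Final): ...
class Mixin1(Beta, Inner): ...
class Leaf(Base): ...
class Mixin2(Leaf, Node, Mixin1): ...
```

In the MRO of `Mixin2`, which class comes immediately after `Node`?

Mixin1

L[Mixin2] = Mixin2 + merge(L[Leaf], L[Node], L[Mixin1], [Leaf Node Mixin1])
  take Leaf:  [Leaf Base Final Inner Left object] + [Node Final Inner Left object] + [Mixin1 Beta Final Inner Left object] + [Leaf Node Mixin1]
  take Base:  [Base Final Inner Left object] + [Node Final Inner Left object] + [Mixin1 Beta Final Inner Left object] + [Node Mixin1]
  take Node:  [Final Inner Left object] + [Node Final Inner Left object] + [Mixin1 Beta Final Inner Left object] + [Node Mixin1]
  take Mixin1:  [Final Inner Left object] + [Final Inner Left object] + [Mixin1 Beta Final Inner Left object] + [Mixin1]
  take Beta:  [Final Inner Left object] + [Final Inner Left object] + [Beta Final Inner Left object]
  take Final:  [Final Inner Left object] + [Final Inner Left object] + [Final Inner Left object]
  take Inner:  [Inner Left object] + [Inner Left object] + [Inner Left object]
  take Left:  [Left object] + [Left object] + [Left object]
  take object:  [object] + [object] + [object]
MRO: Mixin2 Leaf Base Node Mixin1 Beta Final Inner Left object
Node is at position 3; next is Mixin1.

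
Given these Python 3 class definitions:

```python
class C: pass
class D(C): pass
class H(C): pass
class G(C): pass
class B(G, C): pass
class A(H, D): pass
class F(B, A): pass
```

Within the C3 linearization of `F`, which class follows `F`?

L[F] = F + merge(L[B], L[A], [B A])
  take B:  [B G C object] + [A H D C object] + [B A]
  take G:  [G C object] + [A H D C object] + [A]
  take A:  [C object] + [A H D C object] + [A]
  take H:  [C object] + [H D C object]
  take D:  [C object] + [D C object]
  take C:  [C object] + [C object]
  take object:  [object] + [object]
MRO: F B G A H D C object
F is at position 0; next is B.

B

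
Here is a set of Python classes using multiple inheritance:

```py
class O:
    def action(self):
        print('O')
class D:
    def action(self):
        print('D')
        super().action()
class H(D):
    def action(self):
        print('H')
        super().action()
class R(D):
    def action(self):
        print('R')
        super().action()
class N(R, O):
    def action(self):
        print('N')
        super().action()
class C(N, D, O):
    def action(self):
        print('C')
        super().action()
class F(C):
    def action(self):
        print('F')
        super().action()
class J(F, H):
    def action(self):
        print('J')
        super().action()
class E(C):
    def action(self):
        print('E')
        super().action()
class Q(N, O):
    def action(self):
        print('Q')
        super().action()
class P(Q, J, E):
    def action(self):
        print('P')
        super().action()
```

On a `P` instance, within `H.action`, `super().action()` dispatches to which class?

D

L[P] = P + merge(L[Q], L[J], L[E], [Q J E])
  take Q:  [Q N R D O object] + [J F C N R H D O object] + [E C N R D O object] + [Q J E]
  take J:  [N R D O object] + [J F C N R H D O object] + [E C N R D O object] + [J E]
  take F:  [N R D O object] + [F C N R H D O object] + [E C N R D O object] + [E]
  take E:  [N R D O object] + [C N R H D O object] + [E C N R D O object] + [E]
  take C:  [N R D O object] + [C N R H D O object] + [C N R D O object]
  take N:  [N R D O object] + [N R H D O object] + [N R D O object]
  take R:  [R D O object] + [R H D O object] + [R D O object]
  take H:  [D O object] + [H D O object] + [D O object]
  take D:  [D O object] + [D O object] + [D O object]
  take O:  [O object] + [O object] + [O object]
  take object:  [object] + [object] + [object]
MRO: P Q J F E C N R H D O object
super() in H.action on a P instance goes to the class after H in P's MRO: D.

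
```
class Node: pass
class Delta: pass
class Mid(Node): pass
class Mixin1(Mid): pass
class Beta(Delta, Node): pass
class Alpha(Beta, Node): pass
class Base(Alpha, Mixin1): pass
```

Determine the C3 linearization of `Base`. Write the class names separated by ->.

Base -> Alpha -> Beta -> Delta -> Mixin1 -> Mid -> Node -> object

L[Base] = Base + merge(L[Alpha], L[Mixin1], [Alpha Mixin1])
  take Alpha:  [Alpha Beta Delta Node object] + [Mixin1 Mid Node object] + [Alpha Mixin1]
  take Beta:  [Beta Delta Node object] + [Mixin1 Mid Node object] + [Mixin1]
  take Delta:  [Delta Node object] + [Mixin1 Mid Node object] + [Mixin1]
  take Mixin1:  [Node object] + [Mixin1 Mid Node object] + [Mixin1]
  take Mid:  [Node object] + [Mid Node object]
  take Node:  [Node object] + [Node object]
  take object:  [object] + [object]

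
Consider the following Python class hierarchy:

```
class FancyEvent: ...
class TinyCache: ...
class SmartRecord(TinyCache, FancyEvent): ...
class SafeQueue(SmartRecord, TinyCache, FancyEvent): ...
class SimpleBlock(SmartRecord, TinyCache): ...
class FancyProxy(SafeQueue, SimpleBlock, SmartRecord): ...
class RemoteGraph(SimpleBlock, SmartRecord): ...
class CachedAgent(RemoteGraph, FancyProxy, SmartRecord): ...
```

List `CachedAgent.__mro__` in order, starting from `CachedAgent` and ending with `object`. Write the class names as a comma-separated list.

CachedAgent, RemoteGraph, FancyProxy, SafeQueue, SimpleBlock, SmartRecord, TinyCache, FancyEvent, object

L[CachedAgent] = CachedAgent + merge(L[RemoteGraph], L[FancyProxy], L[SmartRecord], [RemoteGraph FancyProxy SmartRecord])
  take RemoteGraph:  [RemoteGraph SimpleBlock SmartRecord TinyCache FancyEvent object] + [FancyProxy SafeQueue SimpleBlock SmartRecord TinyCache FancyEvent object] + [SmartRecord TinyCache FancyEvent object] + [RemoteGraph FancyProxy SmartRecord]
  take FancyProxy:  [SimpleBlock SmartRecord TinyCache FancyEvent object] + [FancyProxy SafeQueue SimpleBlock SmartRecord TinyCache FancyEvent object] + [SmartRecord TinyCache FancyEvent object] + [FancyProxy SmartRecord]
  take SafeQueue:  [SimpleBlock SmartRecord TinyCache FancyEvent object] + [SafeQueue SimpleBlock SmartRecord TinyCache FancyEvent object] + [SmartRecord TinyCache FancyEvent object] + [SmartRecord]
  take SimpleBlock:  [SimpleBlock SmartRecord TinyCache FancyEvent object] + [SimpleBlock SmartRecord TinyCache FancyEvent object] + [SmartRecord TinyCache FancyEvent object] + [SmartRecord]
  take SmartRecord:  [SmartRecord TinyCache FancyEvent object] + [SmartRecord TinyCache FancyEvent object] + [SmartRecord TinyCache FancyEvent object] + [SmartRecord]
  take TinyCache:  [TinyCache FancyEvent object] + [TinyCache FancyEvent object] + [TinyCache FancyEvent object]
  take FancyEvent:  [FancyEvent object] + [FancyEvent object] + [FancyEvent object]
  take object:  [object] + [object] + [object]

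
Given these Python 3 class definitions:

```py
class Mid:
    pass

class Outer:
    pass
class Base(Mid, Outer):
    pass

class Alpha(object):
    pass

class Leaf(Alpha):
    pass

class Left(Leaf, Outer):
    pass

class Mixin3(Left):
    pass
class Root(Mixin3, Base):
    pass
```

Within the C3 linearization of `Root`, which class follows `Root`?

Mixin3

L[Root] = Root + merge(L[Mixin3], L[Base], [Mixin3 Base])
  take Mixin3:  [Mixin3 Left Leaf Alpha Outer object] + [Base Mid Outer object] + [Mixin3 Base]
  take Left:  [Left Leaf Alpha Outer object] + [Base Mid Outer object] + [Base]
  take Leaf:  [Leaf Alpha Outer object] + [Base Mid Outer object] + [Base]
  take Alpha:  [Alpha Outer object] + [Base Mid Outer object] + [Base]
  take Base:  [Outer object] + [Base Mid Outer object] + [Base]
  take Mid:  [Outer object] + [Mid Outer object]
  take Outer:  [Outer object] + [Outer object]
  take object:  [object] + [object]
MRO: Root Mixin3 Left Leaf Alpha Base Mid Outer object
Root is at position 0; next is Mixin3.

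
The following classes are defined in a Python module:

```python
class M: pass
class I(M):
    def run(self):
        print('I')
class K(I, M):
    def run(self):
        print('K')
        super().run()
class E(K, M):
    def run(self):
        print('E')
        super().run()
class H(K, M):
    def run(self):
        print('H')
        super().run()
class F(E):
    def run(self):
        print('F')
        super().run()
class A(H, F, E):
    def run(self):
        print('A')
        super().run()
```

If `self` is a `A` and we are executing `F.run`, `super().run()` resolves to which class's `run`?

E

L[A] = A + merge(L[H], L[F], L[E], [H F E])
  take H:  [H K I M object] + [F E K I M object] + [E K I M object] + [H F E]
  take F:  [K I M object] + [F E K I M object] + [E K I M object] + [F E]
  take E:  [K I M object] + [E K I M object] + [E K I M object] + [E]
  take K:  [K I M object] + [K I M object] + [K I M object]
  take I:  [I M object] + [I M object] + [I M object]
  take M:  [M object] + [M object] + [M object]
  take object:  [object] + [object] + [object]
MRO: A H F E K I M object
super() in F.run on a A instance goes to the class after F in A's MRO: E.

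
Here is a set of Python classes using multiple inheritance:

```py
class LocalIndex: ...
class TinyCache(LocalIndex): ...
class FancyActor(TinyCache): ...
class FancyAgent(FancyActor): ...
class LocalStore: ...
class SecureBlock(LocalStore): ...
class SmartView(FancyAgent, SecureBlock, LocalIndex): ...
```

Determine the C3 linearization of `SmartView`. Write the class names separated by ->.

SmartView -> FancyAgent -> FancyActor -> TinyCache -> SecureBlock -> LocalIndex -> LocalStore -> object

L[SmartView] = SmartView + merge(L[FancyAgent], L[SecureBlock], L[LocalIndex], [FancyAgent SecureBlock LocalIndex])
  take FancyAgent:  [FancyAgent FancyActor TinyCache LocalIndex object] + [SecureBlock LocalStore object] + [LocalIndex object] + [FancyAgent SecureBlock LocalIndex]
  take FancyActor:  [FancyActor TinyCache LocalIndex object] + [SecureBlock LocalStore object] + [LocalIndex object] + [SecureBlock LocalIndex]
  take TinyCache:  [TinyCache LocalIndex object] + [SecureBlock LocalStore object] + [LocalIndex object] + [SecureBlock LocalIndex]
  take SecureBlock:  [LocalIndex object] + [SecureBlock LocalStore object] + [LocalIndex object] + [SecureBlock LocalIndex]
  take LocalIndex:  [LocalIndex object] + [LocalStore object] + [LocalIndex object] + [LocalIndex]
  take LocalStore:  [object] + [LocalStore object] + [object]
  take object:  [object] + [object] + [object]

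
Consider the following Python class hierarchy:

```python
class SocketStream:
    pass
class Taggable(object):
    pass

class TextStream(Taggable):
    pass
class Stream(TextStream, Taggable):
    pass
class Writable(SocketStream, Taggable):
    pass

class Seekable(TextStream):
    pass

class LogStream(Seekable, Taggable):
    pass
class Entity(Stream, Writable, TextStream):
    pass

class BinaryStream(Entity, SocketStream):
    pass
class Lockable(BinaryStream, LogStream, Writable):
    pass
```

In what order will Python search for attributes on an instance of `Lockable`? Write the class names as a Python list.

L[Lockable] = Lockable + merge(L[BinaryStream], L[LogStream], L[Writable], [BinaryStream LogStream Writable])
  take BinaryStream:  [BinaryStream Entity Stream Writable TextStream SocketStream Taggable object] + [LogStream Seekable TextStream Taggable object] + [Writable SocketStream Taggable object] + [BinaryStream LogStream Writable]
  take Entity:  [Entity Stream Writable TextStream SocketStream Taggable object] + [LogStream Seekable TextStream Taggable object] + [Writable SocketStream Taggable object] + [LogStream Writable]
  take Stream:  [Stream Writable TextStream SocketStream Taggable object] + [LogStream Seekable TextStream Taggable object] + [Writable SocketStream Taggable object] + [LogStream Writable]
  take LogStream:  [Writable TextStream SocketStream Taggable object] + [LogStream Seekable TextStream Taggable object] + [Writable SocketStream Taggable object] + [LogStream Writable]
  take Writable:  [Writable TextStream SocketStream Taggable object] + [Seekable TextStream Taggable object] + [Writable SocketStream Taggable object] + [Writable]
  take Seekable:  [TextStream SocketStream Taggable object] + [Seekable TextStream Taggable object] + [SocketStream Taggable object]
  take TextStream:  [TextStream SocketStream Taggable object] + [TextStream Taggable object] + [SocketStream Taggable object]
  take SocketStream:  [SocketStream Taggable object] + [Taggable object] + [SocketStream Taggable object]
  take Taggable:  [Taggable object] + [Taggable object] + [Taggable object]
  take object:  [object] + [object] + [object]

[Lockable, BinaryStream, Entity, Stream, LogStream, Writable, Seekable, TextStream, SocketStream, Taggable, object]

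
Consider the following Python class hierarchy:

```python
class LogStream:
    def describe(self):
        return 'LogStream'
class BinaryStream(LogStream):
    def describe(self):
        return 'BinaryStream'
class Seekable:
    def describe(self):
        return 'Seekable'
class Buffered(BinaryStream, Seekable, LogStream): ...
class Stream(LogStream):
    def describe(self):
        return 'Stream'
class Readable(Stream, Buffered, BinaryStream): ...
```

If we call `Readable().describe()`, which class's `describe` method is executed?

Stream

L[Readable] = Readable + merge(L[Stream], L[Buffered], L[BinaryStream], [Stream Buffered BinaryStream])
  take Stream:  [Stream LogStream object] + [Buffered BinaryStream Seekable LogStream object] + [BinaryStream LogStream object] + [Stream Buffered BinaryStream]
  take Buffered:  [LogStream object] + [Buffered BinaryStream Seekable LogStream object] + [BinaryStream LogStream object] + [Buffered BinaryStream]
  take BinaryStream:  [LogStream object] + [BinaryStream Seekable LogStream object] + [BinaryStream LogStream object] + [BinaryStream]
  take Seekable:  [LogStream object] + [Seekable LogStream object] + [LogStream object]
  take LogStream:  [LogStream object] + [LogStream object] + [LogStream object]
  take object:  [object] + [object] + [object]
MRO: Readable Stream Buffered BinaryStream Seekable LogStream object
describe is defined in: BinaryStream, LogStream, Seekable, Stream. First along the MRO is Stream.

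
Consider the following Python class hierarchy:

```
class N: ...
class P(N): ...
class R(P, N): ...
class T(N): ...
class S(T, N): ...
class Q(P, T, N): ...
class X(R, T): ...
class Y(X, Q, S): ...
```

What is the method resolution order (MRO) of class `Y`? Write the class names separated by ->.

L[Y] = Y + merge(L[X], L[Q], L[S], [X Q S])
  take X:  [X R P T N object] + [Q P T N object] + [S T N object] + [X Q S]
  take R:  [R P T N object] + [Q P T N object] + [S T N object] + [Q S]
  take Q:  [P T N object] + [Q P T N object] + [S T N object] + [Q S]
  take P:  [P T N object] + [P T N object] + [S T N object] + [S]
  take S:  [T N object] + [T N object] + [S T N object] + [S]
  take T:  [T N object] + [T N object] + [T N object]
  take N:  [N object] + [N object] + [N object]
  take object:  [object] + [object] + [object]

Y -> X -> R -> Q -> P -> S -> T -> N -> object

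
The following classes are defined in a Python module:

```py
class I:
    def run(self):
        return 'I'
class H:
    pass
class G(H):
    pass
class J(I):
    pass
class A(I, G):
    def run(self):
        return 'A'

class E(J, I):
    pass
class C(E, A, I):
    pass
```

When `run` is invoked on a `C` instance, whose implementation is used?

A

L[C] = C + merge(L[E], L[A], L[I], [E A I])
  take E:  [E J I object] + [A I G H object] + [I object] + [E A I]
  take J:  [J I object] + [A I G H object] + [I object] + [A I]
  take A:  [I object] + [A I G H object] + [I object] + [A I]
  take I:  [I object] + [I G H object] + [I object] + [I]
  take G:  [object] + [G H object] + [object]
  take H:  [object] + [H object] + [object]
  take object:  [object] + [object] + [object]
MRO: C E J A I G H object
run is defined in: A, I. First along the MRO is A.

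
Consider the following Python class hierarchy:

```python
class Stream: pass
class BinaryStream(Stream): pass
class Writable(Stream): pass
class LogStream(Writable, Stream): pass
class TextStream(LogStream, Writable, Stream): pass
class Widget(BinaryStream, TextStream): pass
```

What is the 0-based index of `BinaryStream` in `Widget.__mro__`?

L[Widget] = Widget + merge(L[BinaryStream], L[TextStream], [BinaryStream TextStream])
  take BinaryStream:  [BinaryStream Stream object] + [TextStream LogStream Writable Stream object] + [BinaryStream TextStream]
  take TextStream:  [Stream object] + [TextStream LogStream Writable Stream object] + [TextStream]
  take LogStream:  [Stream object] + [LogStream Writable Stream object]
  take Writable:  [Stream object] + [Writable Stream object]
  take Stream:  [Stream object] + [Stream object]
  take object:  [object] + [object]
MRO: Widget BinaryStream TextStream LogStream Writable Stream object
BinaryStream sits at index 1.

1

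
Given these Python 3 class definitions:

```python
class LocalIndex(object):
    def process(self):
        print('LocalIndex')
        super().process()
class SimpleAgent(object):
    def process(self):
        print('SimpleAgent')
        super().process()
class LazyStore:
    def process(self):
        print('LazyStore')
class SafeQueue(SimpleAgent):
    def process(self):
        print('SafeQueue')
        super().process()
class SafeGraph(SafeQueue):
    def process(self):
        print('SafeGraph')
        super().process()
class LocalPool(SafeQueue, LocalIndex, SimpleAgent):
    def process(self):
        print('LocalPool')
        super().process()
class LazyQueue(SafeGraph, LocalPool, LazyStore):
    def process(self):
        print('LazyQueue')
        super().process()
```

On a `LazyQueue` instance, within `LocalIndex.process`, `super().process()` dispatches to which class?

L[LazyQueue] = LazyQueue + merge(L[SafeGraph], L[LocalPool], L[LazyStore], [SafeGraph LocalPool LazyStore])
  take SafeGraph:  [SafeGraph SafeQueue SimpleAgent object] + [LocalPool SafeQueue LocalIndex SimpleAgent object] + [LazyStore object] + [SafeGraph LocalPool LazyStore]
  take LocalPool:  [SafeQueue SimpleAgent object] + [LocalPool SafeQueue LocalIndex SimpleAgent object] + [LazyStore object] + [LocalPool LazyStore]
  take SafeQueue:  [SafeQueue SimpleAgent object] + [SafeQueue LocalIndex SimpleAgent object] + [LazyStore object] + [LazyStore]
  take LocalIndex:  [SimpleAgent object] + [LocalIndex SimpleAgent object] + [LazyStore object] + [LazyStore]
  take SimpleAgent:  [SimpleAgent object] + [SimpleAgent object] + [LazyStore object] + [LazyStore]
  take LazyStore:  [object] + [object] + [LazyStore object] + [LazyStore]
  take object:  [object] + [object] + [object]
MRO: LazyQueue SafeGraph LocalPool SafeQueue LocalIndex SimpleAgent LazyStore object
super() in LocalIndex.process on a LazyQueue instance goes to the class after LocalIndex in LazyQueue's MRO: SimpleAgent.

SimpleAgent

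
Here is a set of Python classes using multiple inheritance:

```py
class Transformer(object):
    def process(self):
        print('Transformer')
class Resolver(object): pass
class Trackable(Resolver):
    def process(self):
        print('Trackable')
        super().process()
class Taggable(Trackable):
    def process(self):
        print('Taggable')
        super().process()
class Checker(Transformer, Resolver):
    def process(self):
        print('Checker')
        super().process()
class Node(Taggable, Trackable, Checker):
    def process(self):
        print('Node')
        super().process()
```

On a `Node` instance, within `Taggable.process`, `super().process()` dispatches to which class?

L[Node] = Node + merge(L[Taggable], L[Trackable], L[Checker], [Taggable Trackable Checker])
  take Taggable:  [Taggable Trackable Resolver object] + [Trackable Resolver object] + [Checker Transformer Resolver object] + [Taggable Trackable Checker]
  take Trackable:  [Trackable Resolver object] + [Trackable Resolver object] + [Checker Transformer Resolver object] + [Trackable Checker]
  take Checker:  [Resolver object] + [Resolver object] + [Checker Transformer Resolver object] + [Checker]
  take Transformer:  [Resolver object] + [Resolver object] + [Transformer Resolver object]
  take Resolver:  [Resolver object] + [Resolver object] + [Resolver object]
  take object:  [object] + [object] + [object]
MRO: Node Taggable Trackable Checker Transformer Resolver object
super() in Taggable.process on a Node instance goes to the class after Taggable in Node's MRO: Trackable.

Trackable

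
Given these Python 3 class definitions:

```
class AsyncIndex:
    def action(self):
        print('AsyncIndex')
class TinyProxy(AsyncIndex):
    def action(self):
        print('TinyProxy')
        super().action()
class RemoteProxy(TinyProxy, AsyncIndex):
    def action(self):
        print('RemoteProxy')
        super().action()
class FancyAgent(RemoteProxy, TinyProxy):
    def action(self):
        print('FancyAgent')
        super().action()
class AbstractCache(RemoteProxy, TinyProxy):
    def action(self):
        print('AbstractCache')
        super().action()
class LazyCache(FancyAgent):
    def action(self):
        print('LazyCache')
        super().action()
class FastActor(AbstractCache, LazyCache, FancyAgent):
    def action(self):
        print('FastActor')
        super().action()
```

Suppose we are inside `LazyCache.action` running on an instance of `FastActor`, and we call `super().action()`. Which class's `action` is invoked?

L[FastActor] = FastActor + merge(L[AbstractCache], L[LazyCache], L[FancyAgent], [AbstractCache LazyCache FancyAgent])
  take AbstractCache:  [AbstractCache RemoteProxy TinyProxy AsyncIndex object] + [LazyCache FancyAgent RemoteProxy TinyProxy AsyncIndex object] + [FancyAgent RemoteProxy TinyProxy AsyncIndex object] + [AbstractCache LazyCache FancyAgent]
  take LazyCache:  [RemoteProxy TinyProxy AsyncIndex object] + [LazyCache FancyAgent RemoteProxy TinyProxy AsyncIndex object] + [FancyAgent RemoteProxy TinyProxy AsyncIndex object] + [LazyCache FancyAgent]
  take FancyAgent:  [RemoteProxy TinyProxy AsyncIndex object] + [FancyAgent RemoteProxy TinyProxy AsyncIndex object] + [FancyAgent RemoteProxy TinyProxy AsyncIndex object] + [FancyAgent]
  take RemoteProxy:  [RemoteProxy TinyProxy AsyncIndex object] + [RemoteProxy TinyProxy AsyncIndex object] + [RemoteProxy TinyProxy AsyncIndex object]
  take TinyProxy:  [TinyProxy AsyncIndex object] + [TinyProxy AsyncIndex object] + [TinyProxy AsyncIndex object]
  take AsyncIndex:  [AsyncIndex object] + [AsyncIndex object] + [AsyncIndex object]
  take object:  [object] + [object] + [object]
MRO: FastActor AbstractCache LazyCache FancyAgent RemoteProxy TinyProxy AsyncIndex object
super() in LazyCache.action on a FastActor instance goes to the class after LazyCache in FastActor's MRO: FancyAgent.

FancyAgent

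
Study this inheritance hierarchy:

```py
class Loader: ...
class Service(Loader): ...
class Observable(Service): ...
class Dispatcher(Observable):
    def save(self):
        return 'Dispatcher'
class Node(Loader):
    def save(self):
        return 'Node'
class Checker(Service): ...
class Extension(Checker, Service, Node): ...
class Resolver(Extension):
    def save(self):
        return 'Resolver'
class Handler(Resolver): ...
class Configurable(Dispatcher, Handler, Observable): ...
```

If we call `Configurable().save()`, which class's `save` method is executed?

L[Configurable] = Configurable + merge(L[Dispatcher], L[Handler], L[Observable], [Dispatcher Handler Observable])
  take Dispatcher:  [Dispatcher Observable Service Loader object] + [Handler Resolver Extension Checker Service Node Loader object] + [Observable Service Loader object] + [Dispatcher Handler Observable]
  take Handler:  [Observable Service Loader object] + [Handler Resolver Extension Checker Service Node Loader object] + [Observable Service Loader object] + [Handler Observable]
  take Observable:  [Observable Service Loader object] + [Resolver Extension Checker Service Node Loader object] + [Observable Service Loader object] + [Observable]
  take Resolver:  [Service Loader object] + [Resolver Extension Checker Service Node Loader object] + [Service Loader object]
  take Extension:  [Service Loader object] + [Extension Checker Service Node Loader object] + [Service Loader object]
  take Checker:  [Service Loader object] + [Checker Service Node Loader object] + [Service Loader object]
  take Service:  [Service Loader object] + [Service Node Loader object] + [Service Loader object]
  take Node:  [Loader object] + [Node Loader object] + [Loader object]
  take Loader:  [Loader object] + [Loader object] + [Loader object]
  take object:  [object] + [object] + [object]
MRO: Configurable Dispatcher Handler Observable Resolver Extension Checker Service Node Loader object
save is defined in: Dispatcher, Node, Resolver. First along the MRO is Dispatcher.

Dispatcher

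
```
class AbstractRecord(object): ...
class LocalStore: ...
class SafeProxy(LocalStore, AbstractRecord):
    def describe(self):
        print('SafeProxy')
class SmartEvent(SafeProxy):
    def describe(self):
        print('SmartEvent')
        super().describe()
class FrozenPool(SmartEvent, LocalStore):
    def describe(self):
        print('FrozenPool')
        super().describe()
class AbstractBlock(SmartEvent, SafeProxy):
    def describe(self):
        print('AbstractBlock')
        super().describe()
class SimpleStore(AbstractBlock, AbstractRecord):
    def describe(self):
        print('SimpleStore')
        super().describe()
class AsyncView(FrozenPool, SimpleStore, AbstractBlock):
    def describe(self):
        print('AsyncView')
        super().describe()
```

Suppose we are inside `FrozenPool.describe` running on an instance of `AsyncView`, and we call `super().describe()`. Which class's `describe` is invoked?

SimpleStore

L[AsyncView] = AsyncView + merge(L[FrozenPool], L[SimpleStore], L[AbstractBlock], [FrozenPool SimpleStore AbstractBlock])
  take FrozenPool:  [FrozenPool SmartEvent SafeProxy LocalStore AbstractRecord object] + [SimpleStore AbstractBlock SmartEvent SafeProxy LocalStore AbstractRecord object] + [AbstractBlock SmartEvent SafeProxy LocalStore AbstractRecord object] + [FrozenPool SimpleStore AbstractBlock]
  take SimpleStore:  [SmartEvent SafeProxy LocalStore AbstractRecord object] + [SimpleStore AbstractBlock SmartEvent SafeProxy LocalStore AbstractRecord object] + [AbstractBlock SmartEvent SafeProxy LocalStore AbstractRecord object] + [SimpleStore AbstractBlock]
  take AbstractBlock:  [SmartEvent SafeProxy LocalStore AbstractRecord object] + [AbstractBlock SmartEvent SafeProxy LocalStore AbstractRecord object] + [AbstractBlock SmartEvent SafeProxy LocalStore AbstractRecord object] + [AbstractBlock]
  take SmartEvent:  [SmartEvent SafeProxy LocalStore AbstractRecord object] + [SmartEvent SafeProxy LocalStore AbstractRecord object] + [SmartEvent SafeProxy LocalStore AbstractRecord object]
  take SafeProxy:  [SafeProxy LocalStore AbstractRecord object] + [SafeProxy LocalStore AbstractRecord object] + [SafeProxy LocalStore AbstractRecord object]
  take LocalStore:  [LocalStore AbstractRecord object] + [LocalStore AbstractRecord object] + [LocalStore AbstractRecord object]
  take AbstractRecord:  [AbstractRecord object] + [AbstractRecord object] + [AbstractRecord object]
  take object:  [object] + [object] + [object]
MRO: AsyncView FrozenPool SimpleStore AbstractBlock SmartEvent SafeProxy LocalStore AbstractRecord object
super() in FrozenPool.describe on a AsyncView instance goes to the class after FrozenPool in AsyncView's MRO: SimpleStore.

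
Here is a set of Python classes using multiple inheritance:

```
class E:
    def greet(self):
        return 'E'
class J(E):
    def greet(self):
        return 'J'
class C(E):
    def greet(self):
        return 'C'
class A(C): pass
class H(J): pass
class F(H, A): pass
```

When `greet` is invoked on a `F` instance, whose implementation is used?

L[F] = F + merge(L[H], L[A], [H A])
  take H:  [H J E object] + [A C E object] + [H A]
  take J:  [J E object] + [A C E object] + [A]
  take A:  [E object] + [A C E object] + [A]
  take C:  [E object] + [C E object]
  take E:  [E object] + [E object]
  take object:  [object] + [object]
MRO: F H J A C E object
greet is defined in: C, E, J. First along the MRO is J.

J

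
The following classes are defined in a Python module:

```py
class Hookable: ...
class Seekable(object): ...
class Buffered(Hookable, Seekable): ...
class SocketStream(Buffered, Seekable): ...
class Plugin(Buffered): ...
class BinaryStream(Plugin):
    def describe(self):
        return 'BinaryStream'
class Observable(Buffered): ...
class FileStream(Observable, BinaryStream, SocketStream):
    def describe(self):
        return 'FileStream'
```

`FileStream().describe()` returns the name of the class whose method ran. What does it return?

FileStream

L[FileStream] = FileStream + merge(L[Observable], L[BinaryStream], L[SocketStream], [Observable BinaryStream SocketStream])
  take Observable:  [Observable Buffered Hookable Seekable object] + [BinaryStream Plugin Buffered Hookable Seekable object] + [SocketStream Buffered Hookable Seekable object] + [Observable BinaryStream SocketStream]
  take BinaryStream:  [Buffered Hookable Seekable object] + [BinaryStream Plugin Buffered Hookable Seekable object] + [SocketStream Buffered Hookable Seekable object] + [BinaryStream SocketStream]
  take Plugin:  [Buffered Hookable Seekable object] + [Plugin Buffered Hookable Seekable object] + [SocketStream Buffered Hookable Seekable object] + [SocketStream]
  take SocketStream:  [Buffered Hookable Seekable object] + [Buffered Hookable Seekable object] + [SocketStream Buffered Hookable Seekable object] + [SocketStream]
  take Buffered:  [Buffered Hookable Seekable object] + [Buffered Hookable Seekable object] + [Buffered Hookable Seekable object]
  take Hookable:  [Hookable Seekable object] + [Hookable Seekable object] + [Hookable Seekable object]
  take Seekable:  [Seekable object] + [Seekable object] + [Seekable object]
  take object:  [object] + [object] + [object]
MRO: FileStream Observable BinaryStream Plugin SocketStream Buffered Hookable Seekable object
describe is defined in: BinaryStream, FileStream. First along the MRO is FileStream.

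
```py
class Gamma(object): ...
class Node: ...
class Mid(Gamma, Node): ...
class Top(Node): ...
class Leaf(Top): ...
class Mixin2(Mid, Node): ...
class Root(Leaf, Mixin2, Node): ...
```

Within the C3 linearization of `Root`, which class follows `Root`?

L[Root] = Root + merge(L[Leaf], L[Mixin2], L[Node], [Leaf Mixin2 Node])
  take Leaf:  [Leaf Top Node object] + [Mixin2 Mid Gamma Node object] + [Node object] + [Leaf Mixin2 Node]
  take Top:  [Top Node object] + [Mixin2 Mid Gamma Node object] + [Node object] + [Mixin2 Node]
  take Mixin2:  [Node object] + [Mixin2 Mid Gamma Node object] + [Node object] + [Mixin2 Node]
  take Mid:  [Node object] + [Mid Gamma Node object] + [Node object] + [Node]
  take Gamma:  [Node object] + [Gamma Node object] + [Node object] + [Node]
  take Node:  [Node object] + [Node object] + [Node object] + [Node]
  take object:  [object] + [object] + [object]
MRO: Root Leaf Top Mixin2 Mid Gamma Node object
Root is at position 0; next is Leaf.

Leaf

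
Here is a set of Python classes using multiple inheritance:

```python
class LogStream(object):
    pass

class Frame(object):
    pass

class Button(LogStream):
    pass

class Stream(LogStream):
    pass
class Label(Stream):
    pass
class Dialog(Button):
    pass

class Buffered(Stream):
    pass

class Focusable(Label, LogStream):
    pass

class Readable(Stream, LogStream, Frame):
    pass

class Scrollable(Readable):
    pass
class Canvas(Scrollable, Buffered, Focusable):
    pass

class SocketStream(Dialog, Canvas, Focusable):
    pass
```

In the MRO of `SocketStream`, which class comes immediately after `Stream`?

L[SocketStream] = SocketStream + merge(L[Dialog], L[Canvas], L[Focusable], [Dialog Canvas Focusable])
  take Dialog:  [Dialog Button LogStream object] + [Canvas Scrollable Readable Buffered Focusable Label Stream LogStream Frame object] + [Focusable Label Stream LogStream object] + [Dialog Canvas Focusable]
  take Button:  [Button LogStream object] + [Canvas Scrollable Readable Buffered Focusable Label Stream LogStream Frame object] + [Focusable Label Stream LogStream object] + [Canvas Focusable]
  take Canvas:  [LogStream object] + [Canvas Scrollable Readable Buffered Focusable Label Stream LogStream Frame object] + [Focusable Label Stream LogStream object] + [Canvas Focusable]
  take Scrollable:  [LogStream object] + [Scrollable Readable Buffered Focusable Label Stream LogStream Frame object] + [Focusable Label Stream LogStream object] + [Focusable]
  take Readable:  [LogStream object] + [Readable Buffered Focusable Label Stream LogStream Frame object] + [Focusable Label Stream LogStream object] + [Focusable]
  take Buffered:  [LogStream object] + [Buffered Focusable Label Stream LogStream Frame object] + [Focusable Label Stream LogStream object] + [Focusable]
  take Focusable:  [LogStream object] + [Focusable Label Stream LogStream Frame object] + [Focusable Label Stream LogStream object] + [Focusable]
  take Label:  [LogStream object] + [Label Stream LogStream Frame object] + [Label Stream LogStream object]
  take Stream:  [LogStream object] + [Stream LogStream Frame object] + [Stream LogStream object]
  take LogStream:  [LogStream object] + [LogStream Frame object] + [LogStream object]
  take Frame:  [object] + [Frame object] + [object]
  take object:  [object] + [object] + [object]
MRO: SocketStream Dialog Button Canvas Scrollable Readable Buffered Focusable Label Stream LogStream Frame object
Stream is at position 9; next is LogStream.

LogStream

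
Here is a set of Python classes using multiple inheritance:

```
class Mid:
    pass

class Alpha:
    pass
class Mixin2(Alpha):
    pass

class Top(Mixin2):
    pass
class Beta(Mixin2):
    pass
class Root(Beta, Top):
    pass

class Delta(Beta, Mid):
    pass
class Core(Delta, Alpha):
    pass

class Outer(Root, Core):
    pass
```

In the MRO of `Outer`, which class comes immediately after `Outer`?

Root

L[Outer] = Outer + merge(L[Root], L[Core], [Root Core])
  take Root:  [Root Beta Top Mixin2 Alpha object] + [Core Delta Beta Mixin2 Alpha Mid object] + [Root Core]
  take Core:  [Beta Top Mixin2 Alpha object] + [Core Delta Beta Mixin2 Alpha Mid object] + [Core]
  take Delta:  [Beta Top Mixin2 Alpha object] + [Delta Beta Mixin2 Alpha Mid object]
  take Beta:  [Beta Top Mixin2 Alpha object] + [Beta Mixin2 Alpha Mid object]
  take Top:  [Top Mixin2 Alpha object] + [Mixin2 Alpha Mid object]
  take Mixin2:  [Mixin2 Alpha object] + [Mixin2 Alpha Mid object]
  take Alpha:  [Alpha object] + [Alpha Mid object]
  take Mid:  [object] + [Mid object]
  take object:  [object] + [object]
MRO: Outer Root Core Delta Beta Top Mixin2 Alpha Mid object
Outer is at position 0; next is Root.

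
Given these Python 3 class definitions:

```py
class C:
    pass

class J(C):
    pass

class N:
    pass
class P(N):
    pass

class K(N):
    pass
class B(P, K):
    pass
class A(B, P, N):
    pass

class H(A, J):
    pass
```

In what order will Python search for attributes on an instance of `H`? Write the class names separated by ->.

H -> A -> B -> P -> K -> N -> J -> C -> object

L[H] = H + merge(L[A], L[J], [A J])
  take A:  [A B P K N object] + [J C object] + [A J]
  take B:  [B P K N object] + [J C object] + [J]
  take P:  [P K N object] + [J C object] + [J]
  take K:  [K N object] + [J C object] + [J]
  take N:  [N object] + [J C object] + [J]
  take J:  [object] + [J C object] + [J]
  take C:  [object] + [C object]
  take object:  [object] + [object]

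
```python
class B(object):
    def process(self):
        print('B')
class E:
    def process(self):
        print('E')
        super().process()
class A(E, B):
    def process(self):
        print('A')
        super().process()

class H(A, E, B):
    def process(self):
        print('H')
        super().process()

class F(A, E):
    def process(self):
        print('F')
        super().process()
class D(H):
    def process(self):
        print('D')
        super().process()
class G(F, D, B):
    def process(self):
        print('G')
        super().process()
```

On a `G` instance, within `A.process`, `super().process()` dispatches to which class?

E

L[G] = G + merge(L[F], L[D], L[B], [F D B])
  take F:  [F A E B object] + [D H A E B object] + [B object] + [F D B]
  take D:  [A E B object] + [D H A E B object] + [B object] + [D B]
  take H:  [A E B object] + [H A E B object] + [B object] + [B]
  take A:  [A E B object] + [A E B object] + [B object] + [B]
  take E:  [E B object] + [E B object] + [B object] + [B]
  take B:  [B object] + [B object] + [B object] + [B]
  take object:  [object] + [object] + [object]
MRO: G F D H A E B object
super() in A.process on a G instance goes to the class after A in G's MRO: E.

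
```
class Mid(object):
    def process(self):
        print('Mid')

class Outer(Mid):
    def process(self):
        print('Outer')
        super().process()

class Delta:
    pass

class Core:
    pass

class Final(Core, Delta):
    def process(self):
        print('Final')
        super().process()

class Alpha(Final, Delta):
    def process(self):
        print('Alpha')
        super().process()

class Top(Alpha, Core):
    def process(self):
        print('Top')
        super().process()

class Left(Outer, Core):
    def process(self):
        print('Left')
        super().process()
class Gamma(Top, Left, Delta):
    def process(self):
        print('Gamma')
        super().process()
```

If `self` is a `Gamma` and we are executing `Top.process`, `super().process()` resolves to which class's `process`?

Alpha

L[Gamma] = Gamma + merge(L[Top], L[Left], L[Delta], [Top Left Delta])
  take Top:  [Top Alpha Final Core Delta object] + [Left Outer Mid Core object] + [Delta object] + [Top Left Delta]
  take Alpha:  [Alpha Final Core Delta object] + [Left Outer Mid Core object] + [Delta object] + [Left Delta]
  take Final:  [Final Core Delta object] + [Left Outer Mid Core object] + [Delta object] + [Left Delta]
  take Left:  [Core Delta object] + [Left Outer Mid Core object] + [Delta object] + [Left Delta]
  take Outer:  [Core Delta object] + [Outer Mid Core object] + [Delta object] + [Delta]
  take Mid:  [Core Delta object] + [Mid Core object] + [Delta object] + [Delta]
  take Core:  [Core Delta object] + [Core object] + [Delta object] + [Delta]
  take Delta:  [Delta object] + [object] + [Delta object] + [Delta]
  take object:  [object] + [object] + [object]
MRO: Gamma Top Alpha Final Left Outer Mid Core Delta object
super() in Top.process on a Gamma instance goes to the class after Top in Gamma's MRO: Alpha.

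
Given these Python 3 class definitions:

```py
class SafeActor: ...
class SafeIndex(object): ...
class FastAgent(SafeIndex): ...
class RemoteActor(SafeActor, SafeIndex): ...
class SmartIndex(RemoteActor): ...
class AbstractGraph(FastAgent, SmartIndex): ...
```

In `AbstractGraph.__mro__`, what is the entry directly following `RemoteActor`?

SafeActor

L[AbstractGraph] = AbstractGraph + merge(L[FastAgent], L[SmartIndex], [FastAgent SmartIndex])
  take FastAgent:  [FastAgent SafeIndex object] + [SmartIndex RemoteActor SafeActor SafeIndex object] + [FastAgent SmartIndex]
  take SmartIndex:  [SafeIndex object] + [SmartIndex RemoteActor SafeActor SafeIndex object] + [SmartIndex]
  take RemoteActor:  [SafeIndex object] + [RemoteActor SafeActor SafeIndex object]
  take SafeActor:  [SafeIndex object] + [SafeActor SafeIndex object]
  take SafeIndex:  [SafeIndex object] + [SafeIndex object]
  take object:  [object] + [object]
MRO: AbstractGraph FastAgent SmartIndex RemoteActor SafeActor SafeIndex object
RemoteActor is at position 3; next is SafeActor.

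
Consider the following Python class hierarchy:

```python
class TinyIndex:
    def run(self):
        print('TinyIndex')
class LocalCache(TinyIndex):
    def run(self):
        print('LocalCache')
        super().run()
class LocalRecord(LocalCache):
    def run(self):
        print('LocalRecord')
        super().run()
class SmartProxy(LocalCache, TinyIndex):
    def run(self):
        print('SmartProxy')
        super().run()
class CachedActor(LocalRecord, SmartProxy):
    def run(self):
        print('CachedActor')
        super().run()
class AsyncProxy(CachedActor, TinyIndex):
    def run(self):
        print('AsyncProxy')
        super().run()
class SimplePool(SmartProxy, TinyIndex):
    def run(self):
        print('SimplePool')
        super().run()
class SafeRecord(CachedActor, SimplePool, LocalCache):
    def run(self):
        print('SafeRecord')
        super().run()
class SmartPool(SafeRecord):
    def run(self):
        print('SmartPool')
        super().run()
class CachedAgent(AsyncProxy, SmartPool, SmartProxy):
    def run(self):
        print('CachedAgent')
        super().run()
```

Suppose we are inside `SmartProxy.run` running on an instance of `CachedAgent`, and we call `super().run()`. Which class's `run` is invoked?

L[CachedAgent] = CachedAgent + merge(L[AsyncProxy], L[SmartPool], L[SmartProxy], [AsyncProxy SmartPool SmartProxy])
  take AsyncProxy:  [AsyncProxy CachedActor LocalRecord SmartProxy LocalCache TinyIndex object] + [SmartPool SafeRecord CachedActor LocalRecord SimplePool SmartProxy LocalCache TinyIndex object] + [SmartProxy LocalCache TinyIndex object] + [AsyncProxy SmartPool SmartProxy]
  take SmartPool:  [CachedActor LocalRecord SmartProxy LocalCache TinyIndex object] + [SmartPool SafeRecord CachedActor LocalRecord SimplePool SmartProxy LocalCache TinyIndex object] + [SmartProxy LocalCache TinyIndex object] + [SmartPool SmartProxy]
  take SafeRecord:  [CachedActor LocalRecord SmartProxy LocalCache TinyIndex object] + [SafeRecord CachedActor LocalRecord SimplePool SmartProxy LocalCache TinyIndex object] + [SmartProxy LocalCache TinyIndex object] + [SmartProxy]
  take CachedActor:  [CachedActor LocalRecord SmartProxy LocalCache TinyIndex object] + [CachedActor LocalRecord SimplePool SmartProxy LocalCache TinyIndex object] + [SmartProxy LocalCache TinyIndex object] + [SmartProxy]
  take LocalRecord:  [LocalRecord SmartProxy LocalCache TinyIndex object] + [LocalRecord SimplePool SmartProxy LocalCache TinyIndex object] + [SmartProxy LocalCache TinyIndex object] + [SmartProxy]
  take SimplePool:  [SmartProxy LocalCache TinyIndex object] + [SimplePool SmartProxy LocalCache TinyIndex object] + [SmartProxy LocalCache TinyIndex object] + [SmartProxy]
  take SmartProxy:  [SmartProxy LocalCache TinyIndex object] + [SmartProxy LocalCache TinyIndex object] + [SmartProxy LocalCache TinyIndex object] + [SmartProxy]
  take LocalCache:  [LocalCache TinyIndex object] + [LocalCache TinyIndex object] + [LocalCache TinyIndex object]
  take TinyIndex:  [TinyIndex object] + [TinyIndex object] + [TinyIndex object]
  take object:  [object] + [object] + [object]
MRO: CachedAgent AsyncProxy SmartPool SafeRecord CachedActor LocalRecord SimplePool SmartProxy LocalCache TinyIndex object
super() in SmartProxy.run on a CachedAgent instance goes to the class after SmartProxy in CachedAgent's MRO: LocalCache.

LocalCache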